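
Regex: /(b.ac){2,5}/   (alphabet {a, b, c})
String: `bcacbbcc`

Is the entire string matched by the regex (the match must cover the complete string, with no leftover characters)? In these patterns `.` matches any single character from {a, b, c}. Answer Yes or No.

No

Every match must end with `ac`, but `bcacbbcc` does not.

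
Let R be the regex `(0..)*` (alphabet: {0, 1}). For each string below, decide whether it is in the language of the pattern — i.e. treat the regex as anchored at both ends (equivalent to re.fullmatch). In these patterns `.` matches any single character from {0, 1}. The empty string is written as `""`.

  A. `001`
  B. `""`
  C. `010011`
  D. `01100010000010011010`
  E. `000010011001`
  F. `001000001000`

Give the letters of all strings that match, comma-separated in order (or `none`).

A, B, C, E, F

A. `001` → match
B. `""` → match
C. `010011` → match
D → no match
E. `000010011001` → match
F. `001000001000` → match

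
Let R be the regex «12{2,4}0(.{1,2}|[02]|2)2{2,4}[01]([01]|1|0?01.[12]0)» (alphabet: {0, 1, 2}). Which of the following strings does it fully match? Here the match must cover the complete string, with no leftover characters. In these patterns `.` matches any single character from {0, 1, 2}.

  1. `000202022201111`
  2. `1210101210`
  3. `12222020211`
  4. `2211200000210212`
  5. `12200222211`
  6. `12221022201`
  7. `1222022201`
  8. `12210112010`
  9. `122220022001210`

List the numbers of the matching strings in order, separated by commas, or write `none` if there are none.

5, 7, 9

1 → no match — must start with `12`
2 → no match
3 → no match
4 → no match — must start with `12`
5 → match
6 → no match
7 → match
8 → no match
9 → match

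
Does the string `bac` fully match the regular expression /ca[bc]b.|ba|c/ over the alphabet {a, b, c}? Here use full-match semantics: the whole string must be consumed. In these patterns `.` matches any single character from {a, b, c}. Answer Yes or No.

No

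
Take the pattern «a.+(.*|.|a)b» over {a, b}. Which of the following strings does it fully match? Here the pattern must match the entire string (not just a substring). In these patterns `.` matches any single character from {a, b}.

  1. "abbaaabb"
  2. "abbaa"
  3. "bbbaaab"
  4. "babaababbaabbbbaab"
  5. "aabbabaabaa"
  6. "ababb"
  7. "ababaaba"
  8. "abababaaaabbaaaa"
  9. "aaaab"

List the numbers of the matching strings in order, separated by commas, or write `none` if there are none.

1, 6, 9

1 → match
2 → no match — must end with "b"
3 → no match — must start with "a"
4 → no match — must start with "a"
5 → no match — must end with "b"
6 → match
7 → no match — must end with "b"
8 → no match — must end with "b"
9 → match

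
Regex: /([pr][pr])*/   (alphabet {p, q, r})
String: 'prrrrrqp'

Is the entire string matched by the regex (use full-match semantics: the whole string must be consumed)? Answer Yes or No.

No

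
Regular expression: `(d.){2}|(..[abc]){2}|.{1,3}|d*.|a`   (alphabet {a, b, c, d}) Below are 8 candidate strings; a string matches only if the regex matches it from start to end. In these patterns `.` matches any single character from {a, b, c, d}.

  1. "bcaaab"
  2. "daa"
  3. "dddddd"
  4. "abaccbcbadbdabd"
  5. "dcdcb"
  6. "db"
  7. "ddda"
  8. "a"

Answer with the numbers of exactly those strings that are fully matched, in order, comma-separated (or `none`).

1, 2, 3, 6, 7, 8

1. "bcaaab" → match
2. "daa" → match
3. "dddddd" → match
4 → no match
5. "dcdcb" → no match
6. "db" → match
7. "ddda" → match
8. "a" → match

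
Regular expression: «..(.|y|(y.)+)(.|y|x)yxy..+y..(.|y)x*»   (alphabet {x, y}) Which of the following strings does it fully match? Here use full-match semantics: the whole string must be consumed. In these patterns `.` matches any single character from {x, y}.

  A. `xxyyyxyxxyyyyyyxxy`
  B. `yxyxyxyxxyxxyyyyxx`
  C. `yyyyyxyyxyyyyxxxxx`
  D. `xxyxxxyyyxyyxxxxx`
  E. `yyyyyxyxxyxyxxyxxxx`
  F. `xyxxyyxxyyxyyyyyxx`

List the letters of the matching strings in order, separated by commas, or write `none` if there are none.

A → match
B → match
C → match
D → no match
E → match
F → no match

A, B, C, E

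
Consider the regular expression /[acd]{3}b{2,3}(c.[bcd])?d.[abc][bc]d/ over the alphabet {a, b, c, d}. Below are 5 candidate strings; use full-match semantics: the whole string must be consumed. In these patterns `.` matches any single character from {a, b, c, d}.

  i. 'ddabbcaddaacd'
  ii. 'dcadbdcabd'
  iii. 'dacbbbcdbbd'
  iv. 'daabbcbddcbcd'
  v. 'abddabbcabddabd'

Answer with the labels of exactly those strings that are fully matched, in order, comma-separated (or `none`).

i → match
ii → no match
iii → no match
iv → match
v → no match

i, iv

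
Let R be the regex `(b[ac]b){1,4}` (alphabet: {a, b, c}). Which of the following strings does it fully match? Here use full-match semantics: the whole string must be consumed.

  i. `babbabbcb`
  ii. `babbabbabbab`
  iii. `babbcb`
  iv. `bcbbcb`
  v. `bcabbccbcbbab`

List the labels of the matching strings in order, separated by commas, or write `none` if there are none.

i, ii, iii, iv

i → match
ii → match
iii → match
iv → match
v → no match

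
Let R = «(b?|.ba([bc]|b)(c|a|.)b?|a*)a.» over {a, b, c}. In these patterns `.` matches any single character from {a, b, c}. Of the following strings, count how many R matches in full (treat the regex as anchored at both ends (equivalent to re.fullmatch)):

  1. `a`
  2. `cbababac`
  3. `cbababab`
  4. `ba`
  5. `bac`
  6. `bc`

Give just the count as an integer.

3

1 → no match
2 → match
3 → match
4 → no match
5 → match
6 → no match
Total matched: 3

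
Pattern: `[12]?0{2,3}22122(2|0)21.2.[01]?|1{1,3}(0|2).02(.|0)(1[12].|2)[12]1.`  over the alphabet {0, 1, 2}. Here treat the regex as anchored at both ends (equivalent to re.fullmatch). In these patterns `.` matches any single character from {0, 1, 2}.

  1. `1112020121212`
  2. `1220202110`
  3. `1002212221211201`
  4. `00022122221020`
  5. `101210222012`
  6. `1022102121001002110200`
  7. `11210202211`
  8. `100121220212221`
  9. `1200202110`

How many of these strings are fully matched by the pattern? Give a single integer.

1 → no match
2 → match
3 → no match
4 → match
5 → no match
6 → no match
7 → match
8 → no match
9 → match
Total matched: 4

4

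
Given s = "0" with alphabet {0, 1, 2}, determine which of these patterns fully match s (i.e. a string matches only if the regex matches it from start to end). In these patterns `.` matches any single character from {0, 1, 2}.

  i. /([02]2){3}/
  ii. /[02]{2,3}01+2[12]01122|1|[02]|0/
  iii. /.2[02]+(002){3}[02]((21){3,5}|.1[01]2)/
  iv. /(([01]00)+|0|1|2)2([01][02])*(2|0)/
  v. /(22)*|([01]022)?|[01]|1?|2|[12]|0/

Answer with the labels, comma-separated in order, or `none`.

i → no match — must end with "2"
ii → match
iii → no match
iv → no match
v → match

ii, v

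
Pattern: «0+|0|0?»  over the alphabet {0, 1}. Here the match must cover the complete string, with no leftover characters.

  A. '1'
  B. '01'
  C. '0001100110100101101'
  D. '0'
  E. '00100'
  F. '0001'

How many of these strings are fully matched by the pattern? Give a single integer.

1

A → no match
B → no match
C → no match
D → match
E → no match
F → no match
Total matched: 1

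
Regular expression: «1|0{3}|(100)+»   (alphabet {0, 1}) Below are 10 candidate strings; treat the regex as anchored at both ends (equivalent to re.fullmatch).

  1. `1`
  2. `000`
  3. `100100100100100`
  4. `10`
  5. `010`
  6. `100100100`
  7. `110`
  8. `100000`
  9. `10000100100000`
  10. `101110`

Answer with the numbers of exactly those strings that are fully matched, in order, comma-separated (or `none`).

1 → match
2 → match
3 → match
4 → no match
5 → no match
6 → match
7 → no match
8 → no match
9 → no match
10 → no match

1, 2, 3, 6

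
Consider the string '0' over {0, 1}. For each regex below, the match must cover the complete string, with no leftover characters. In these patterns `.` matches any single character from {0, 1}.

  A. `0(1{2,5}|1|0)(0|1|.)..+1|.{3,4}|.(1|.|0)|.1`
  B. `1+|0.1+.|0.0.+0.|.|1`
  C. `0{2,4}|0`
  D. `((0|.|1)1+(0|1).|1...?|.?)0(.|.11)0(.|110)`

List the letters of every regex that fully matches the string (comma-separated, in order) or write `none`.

B, C

A → no match
B → match
C → match
D → no match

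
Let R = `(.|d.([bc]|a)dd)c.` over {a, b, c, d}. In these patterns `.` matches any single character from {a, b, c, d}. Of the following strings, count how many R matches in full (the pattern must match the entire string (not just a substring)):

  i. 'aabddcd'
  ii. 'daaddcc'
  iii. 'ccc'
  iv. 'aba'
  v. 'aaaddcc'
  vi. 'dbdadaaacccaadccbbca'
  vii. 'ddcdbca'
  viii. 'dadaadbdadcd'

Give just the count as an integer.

i → no match
ii → match
iii → match
iv → no match
v → no match
vi → no match
vii → no match
viii → no match
Total matched: 2

2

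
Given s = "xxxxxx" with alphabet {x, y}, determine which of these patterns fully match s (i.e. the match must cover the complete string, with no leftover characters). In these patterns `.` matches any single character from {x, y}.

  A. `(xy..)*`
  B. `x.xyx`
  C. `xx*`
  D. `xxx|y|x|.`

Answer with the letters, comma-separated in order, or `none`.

C

A → no match
B → no match — must end with "xyx"
C → match
D → no match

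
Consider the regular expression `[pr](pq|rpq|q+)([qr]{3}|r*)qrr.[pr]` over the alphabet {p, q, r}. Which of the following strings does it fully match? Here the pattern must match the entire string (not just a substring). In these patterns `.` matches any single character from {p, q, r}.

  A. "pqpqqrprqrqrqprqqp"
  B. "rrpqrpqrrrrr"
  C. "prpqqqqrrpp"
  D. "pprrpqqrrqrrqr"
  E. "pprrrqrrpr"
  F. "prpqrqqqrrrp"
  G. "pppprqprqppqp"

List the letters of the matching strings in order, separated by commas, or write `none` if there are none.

F

A → no match
B. "rrpqrpqrrrrr" → no match
C. "prpqqqqrrpp" → no match
D → no match
E. "pprrrqrrpr" → no match
F. "prpqrqqqrrrp" → match
G → no match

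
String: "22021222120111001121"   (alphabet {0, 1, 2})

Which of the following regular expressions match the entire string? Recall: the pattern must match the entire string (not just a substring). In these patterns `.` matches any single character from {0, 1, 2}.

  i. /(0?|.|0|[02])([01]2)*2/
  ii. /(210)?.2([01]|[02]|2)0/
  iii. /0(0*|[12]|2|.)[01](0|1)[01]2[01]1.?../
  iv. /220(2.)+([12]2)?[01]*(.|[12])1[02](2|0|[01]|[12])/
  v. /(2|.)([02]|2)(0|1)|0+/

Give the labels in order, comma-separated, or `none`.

i → no match — must end with "2"
ii → no match — must end with "0"
iii → no match — must start with "0"
iv → match
v → no match

iv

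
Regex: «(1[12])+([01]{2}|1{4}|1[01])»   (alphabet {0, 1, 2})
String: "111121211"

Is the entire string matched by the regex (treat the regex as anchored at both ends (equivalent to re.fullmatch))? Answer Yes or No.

No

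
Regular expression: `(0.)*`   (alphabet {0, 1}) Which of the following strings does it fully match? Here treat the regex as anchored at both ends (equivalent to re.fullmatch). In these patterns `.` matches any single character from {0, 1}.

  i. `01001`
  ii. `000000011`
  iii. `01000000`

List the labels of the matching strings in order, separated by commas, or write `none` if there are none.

i → no match
ii → no match
iii → match

iii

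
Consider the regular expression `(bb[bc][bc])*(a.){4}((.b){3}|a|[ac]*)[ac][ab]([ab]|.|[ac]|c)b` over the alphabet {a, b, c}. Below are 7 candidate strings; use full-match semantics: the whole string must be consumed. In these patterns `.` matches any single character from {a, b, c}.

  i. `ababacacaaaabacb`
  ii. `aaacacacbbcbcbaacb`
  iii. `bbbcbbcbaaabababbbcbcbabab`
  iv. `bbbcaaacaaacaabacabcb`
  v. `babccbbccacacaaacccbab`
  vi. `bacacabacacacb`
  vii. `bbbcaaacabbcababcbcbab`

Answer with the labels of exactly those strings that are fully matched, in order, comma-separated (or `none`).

ii, iii

i → no match
ii → match
iii → match
iv → no match
v → no match
vi → no match
vii → no match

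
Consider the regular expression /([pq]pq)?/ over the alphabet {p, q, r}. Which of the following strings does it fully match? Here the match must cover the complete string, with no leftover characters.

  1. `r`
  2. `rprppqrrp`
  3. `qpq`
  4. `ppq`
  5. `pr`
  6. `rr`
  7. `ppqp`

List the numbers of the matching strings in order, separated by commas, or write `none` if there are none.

1 → no match
2 → no match
3 → match
4 → match
5 → no match
6 → no match
7 → no match

3, 4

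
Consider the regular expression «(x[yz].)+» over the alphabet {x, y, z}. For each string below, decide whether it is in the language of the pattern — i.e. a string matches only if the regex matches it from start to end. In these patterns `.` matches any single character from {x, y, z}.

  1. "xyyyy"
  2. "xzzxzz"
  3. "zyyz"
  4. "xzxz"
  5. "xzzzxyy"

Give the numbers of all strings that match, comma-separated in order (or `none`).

2

1 → no match
2 → match
3 → no match — must start with "x"
4 → no match
5 → no match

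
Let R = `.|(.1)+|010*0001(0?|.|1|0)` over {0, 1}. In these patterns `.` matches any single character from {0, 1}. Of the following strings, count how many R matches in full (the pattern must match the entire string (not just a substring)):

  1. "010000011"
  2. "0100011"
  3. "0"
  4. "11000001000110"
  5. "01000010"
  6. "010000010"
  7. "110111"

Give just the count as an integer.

1 → match
2 → match
3 → match
4 → no match
5 → match
6 → match
7 → match
Total matched: 6

6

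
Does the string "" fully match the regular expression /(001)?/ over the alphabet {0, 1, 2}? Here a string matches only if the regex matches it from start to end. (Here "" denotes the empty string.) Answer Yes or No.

Yes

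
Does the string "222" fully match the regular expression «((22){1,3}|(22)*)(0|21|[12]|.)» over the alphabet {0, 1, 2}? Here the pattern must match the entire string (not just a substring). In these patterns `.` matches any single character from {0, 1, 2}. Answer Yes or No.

Yes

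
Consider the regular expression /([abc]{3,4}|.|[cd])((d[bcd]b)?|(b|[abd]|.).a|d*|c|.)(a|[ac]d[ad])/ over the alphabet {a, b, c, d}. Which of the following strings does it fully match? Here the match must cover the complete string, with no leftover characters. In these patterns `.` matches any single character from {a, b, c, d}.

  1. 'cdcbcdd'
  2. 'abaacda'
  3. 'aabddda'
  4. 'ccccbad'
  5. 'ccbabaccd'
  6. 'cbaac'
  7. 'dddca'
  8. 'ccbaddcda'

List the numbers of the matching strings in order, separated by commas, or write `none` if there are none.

1, 2, 3, 8

1. 'cdcbcdd' → match
2. 'abaacda' → match
3. 'aabddda' → match
4. 'ccccbad' → no match
5. 'ccbabaccd' → no match
6. 'cbaac' → no match
7. 'dddca' → no match
8. 'ccbaddcda' → match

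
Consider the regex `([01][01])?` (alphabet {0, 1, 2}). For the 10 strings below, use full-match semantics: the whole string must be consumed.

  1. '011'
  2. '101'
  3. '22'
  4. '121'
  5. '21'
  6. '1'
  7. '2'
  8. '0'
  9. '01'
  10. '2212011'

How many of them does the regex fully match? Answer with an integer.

1. '011' → no match
2. '101' → no match
3. '22' → no match
4. '121' → no match
5. '21' → no match
6. '1' → no match
7. '2' → no match
8. '0' → no match
9. '01' → match
10. '2212011' → no match
Total matched: 1

1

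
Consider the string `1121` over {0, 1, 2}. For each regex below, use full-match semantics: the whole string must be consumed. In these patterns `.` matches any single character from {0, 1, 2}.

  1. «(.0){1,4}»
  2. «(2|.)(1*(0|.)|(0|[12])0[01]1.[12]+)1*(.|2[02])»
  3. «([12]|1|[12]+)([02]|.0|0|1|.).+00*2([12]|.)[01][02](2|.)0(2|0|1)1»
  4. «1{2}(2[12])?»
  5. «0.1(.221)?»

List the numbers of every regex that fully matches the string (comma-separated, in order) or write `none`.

1 → no match — must end with `0`
2 → match
3 → no match
4 → match
5 → no match — must start with `0`

2, 4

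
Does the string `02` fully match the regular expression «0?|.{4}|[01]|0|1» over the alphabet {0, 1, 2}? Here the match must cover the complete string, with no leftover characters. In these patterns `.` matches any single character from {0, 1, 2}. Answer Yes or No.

No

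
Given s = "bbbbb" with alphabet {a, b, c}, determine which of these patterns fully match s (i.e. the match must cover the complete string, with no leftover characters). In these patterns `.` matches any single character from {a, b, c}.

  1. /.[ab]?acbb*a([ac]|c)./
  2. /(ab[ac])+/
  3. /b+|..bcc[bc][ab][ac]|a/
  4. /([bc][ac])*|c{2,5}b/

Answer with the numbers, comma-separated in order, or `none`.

3

1 → no match
2 → no match — must start with "ab"
3 → match
4 → no match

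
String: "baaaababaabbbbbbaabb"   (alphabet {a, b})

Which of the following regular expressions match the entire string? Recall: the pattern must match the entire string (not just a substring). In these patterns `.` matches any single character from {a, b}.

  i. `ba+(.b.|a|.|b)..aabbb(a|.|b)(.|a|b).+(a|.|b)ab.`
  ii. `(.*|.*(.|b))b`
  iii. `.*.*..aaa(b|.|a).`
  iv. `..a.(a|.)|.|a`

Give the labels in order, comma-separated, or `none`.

i → match
ii → match
iii → no match
iv → no match

i, ii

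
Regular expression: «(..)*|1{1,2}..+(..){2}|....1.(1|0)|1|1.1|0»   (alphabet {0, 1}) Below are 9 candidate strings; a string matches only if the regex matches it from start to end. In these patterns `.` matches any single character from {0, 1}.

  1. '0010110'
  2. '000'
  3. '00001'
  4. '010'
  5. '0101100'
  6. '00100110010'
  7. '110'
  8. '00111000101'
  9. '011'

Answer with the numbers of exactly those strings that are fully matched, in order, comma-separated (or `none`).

1 → match
2 → no match
3 → no match
4 → no match
5 → match
6 → no match
7 → no match
8 → no match
9 → no match

1, 5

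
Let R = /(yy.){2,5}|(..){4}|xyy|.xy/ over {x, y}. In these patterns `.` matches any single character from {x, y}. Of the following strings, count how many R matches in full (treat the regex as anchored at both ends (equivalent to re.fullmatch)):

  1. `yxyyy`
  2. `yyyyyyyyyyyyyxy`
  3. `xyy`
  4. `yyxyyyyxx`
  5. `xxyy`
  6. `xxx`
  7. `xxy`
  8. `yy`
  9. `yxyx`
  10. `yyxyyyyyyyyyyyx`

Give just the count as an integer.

1 → no match
2 → no match
3 → match
4 → no match
5 → no match
6 → no match
7 → match
8 → no match
9 → no match
10 → match
Total matched: 3

3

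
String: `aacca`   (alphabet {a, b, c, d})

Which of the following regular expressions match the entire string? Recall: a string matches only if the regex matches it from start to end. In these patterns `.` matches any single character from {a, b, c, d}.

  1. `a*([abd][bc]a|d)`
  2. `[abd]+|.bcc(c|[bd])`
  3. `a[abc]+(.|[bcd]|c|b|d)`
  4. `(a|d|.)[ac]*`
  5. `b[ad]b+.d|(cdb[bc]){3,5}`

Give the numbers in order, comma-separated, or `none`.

1 → no match
2 → no match
3 → match
4 → match
5 → no match

3, 4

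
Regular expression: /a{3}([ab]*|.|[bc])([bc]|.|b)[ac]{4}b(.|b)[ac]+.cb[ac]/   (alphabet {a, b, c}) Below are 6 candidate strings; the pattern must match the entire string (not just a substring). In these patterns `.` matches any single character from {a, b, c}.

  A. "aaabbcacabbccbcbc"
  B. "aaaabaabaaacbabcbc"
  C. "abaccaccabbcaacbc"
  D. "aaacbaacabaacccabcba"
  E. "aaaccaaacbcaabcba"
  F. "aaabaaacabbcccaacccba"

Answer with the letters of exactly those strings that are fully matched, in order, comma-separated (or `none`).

A, D, E, F

A → match
B → no match
C → no match
D → match
E → match
F → match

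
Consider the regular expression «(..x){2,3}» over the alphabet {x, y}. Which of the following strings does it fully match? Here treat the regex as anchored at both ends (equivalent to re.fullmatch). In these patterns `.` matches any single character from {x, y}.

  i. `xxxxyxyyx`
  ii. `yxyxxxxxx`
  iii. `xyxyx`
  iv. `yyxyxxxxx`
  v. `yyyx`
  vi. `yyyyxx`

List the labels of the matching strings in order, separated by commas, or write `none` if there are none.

i, iv

i → match
ii → no match
iii → no match
iv → match
v → no match
vi → no match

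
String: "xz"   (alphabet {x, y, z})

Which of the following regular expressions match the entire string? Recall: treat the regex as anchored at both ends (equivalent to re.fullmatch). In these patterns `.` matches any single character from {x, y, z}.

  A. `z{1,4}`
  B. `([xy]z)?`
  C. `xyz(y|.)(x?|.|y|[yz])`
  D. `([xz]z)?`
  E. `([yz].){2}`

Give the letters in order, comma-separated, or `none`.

A → no match — must start with "z"
B → match
C → no match — must start with "xyz"
D → match
E → no match

B, D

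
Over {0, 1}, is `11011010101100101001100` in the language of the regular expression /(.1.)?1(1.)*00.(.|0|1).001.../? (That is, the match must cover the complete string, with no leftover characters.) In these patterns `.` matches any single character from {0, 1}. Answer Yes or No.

Yes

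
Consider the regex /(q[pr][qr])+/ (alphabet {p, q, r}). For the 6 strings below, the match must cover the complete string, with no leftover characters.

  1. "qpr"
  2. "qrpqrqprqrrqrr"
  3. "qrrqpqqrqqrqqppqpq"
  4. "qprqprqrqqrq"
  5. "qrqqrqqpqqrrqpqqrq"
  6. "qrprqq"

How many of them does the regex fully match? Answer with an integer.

3

1 → match
2 → no match
3 → no match
4 → match
5 → match
6 → no match
Total matched: 3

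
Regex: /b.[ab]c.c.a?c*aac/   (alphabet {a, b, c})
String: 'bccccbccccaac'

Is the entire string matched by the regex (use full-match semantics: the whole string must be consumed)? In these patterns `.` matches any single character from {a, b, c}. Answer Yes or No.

No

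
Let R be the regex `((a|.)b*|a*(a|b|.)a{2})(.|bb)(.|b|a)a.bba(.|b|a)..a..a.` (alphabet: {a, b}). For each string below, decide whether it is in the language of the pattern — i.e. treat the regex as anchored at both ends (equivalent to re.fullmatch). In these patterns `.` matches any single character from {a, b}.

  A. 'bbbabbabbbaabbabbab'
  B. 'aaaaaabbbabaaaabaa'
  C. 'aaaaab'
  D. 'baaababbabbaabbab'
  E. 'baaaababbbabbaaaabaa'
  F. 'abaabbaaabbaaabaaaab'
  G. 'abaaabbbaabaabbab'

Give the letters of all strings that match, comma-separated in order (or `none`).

B, F, G

A → no match
B → match
C → no match
D → no match
E → no match
F → match
G → match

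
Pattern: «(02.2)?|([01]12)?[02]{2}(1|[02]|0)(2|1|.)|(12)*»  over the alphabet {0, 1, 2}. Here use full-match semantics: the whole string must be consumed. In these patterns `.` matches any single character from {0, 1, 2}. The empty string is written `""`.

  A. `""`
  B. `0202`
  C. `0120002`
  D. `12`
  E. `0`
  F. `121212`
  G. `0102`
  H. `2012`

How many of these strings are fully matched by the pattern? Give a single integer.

6

A → match
B → match
C → match
D → match
E → no match
F → match
G → no match
H → match
Total matched: 6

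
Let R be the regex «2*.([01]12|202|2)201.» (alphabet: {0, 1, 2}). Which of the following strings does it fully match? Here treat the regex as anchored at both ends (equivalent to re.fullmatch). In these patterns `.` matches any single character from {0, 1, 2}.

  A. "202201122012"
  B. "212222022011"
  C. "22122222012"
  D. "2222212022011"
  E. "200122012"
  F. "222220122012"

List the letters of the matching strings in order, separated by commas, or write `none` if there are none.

D, E, F

A. "202201122012" → no match
B. "212222022011" → no match
C. "22122222012" → no match
D → match
E. "200122012" → match
F. "222220122012" → match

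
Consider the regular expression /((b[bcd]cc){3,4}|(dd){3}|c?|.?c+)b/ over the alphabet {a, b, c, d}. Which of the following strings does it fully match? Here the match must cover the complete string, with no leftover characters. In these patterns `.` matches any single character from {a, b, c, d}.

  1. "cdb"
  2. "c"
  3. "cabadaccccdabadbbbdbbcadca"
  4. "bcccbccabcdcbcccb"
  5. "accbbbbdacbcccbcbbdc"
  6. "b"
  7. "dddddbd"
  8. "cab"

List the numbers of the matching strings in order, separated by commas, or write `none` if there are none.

1 → no match
2 → no match — must end with "b"
3 → no match — must end with "b"
4 → no match
5 → no match — must end with "b"
6 → match
7 → no match — must end with "b"
8 → no match

6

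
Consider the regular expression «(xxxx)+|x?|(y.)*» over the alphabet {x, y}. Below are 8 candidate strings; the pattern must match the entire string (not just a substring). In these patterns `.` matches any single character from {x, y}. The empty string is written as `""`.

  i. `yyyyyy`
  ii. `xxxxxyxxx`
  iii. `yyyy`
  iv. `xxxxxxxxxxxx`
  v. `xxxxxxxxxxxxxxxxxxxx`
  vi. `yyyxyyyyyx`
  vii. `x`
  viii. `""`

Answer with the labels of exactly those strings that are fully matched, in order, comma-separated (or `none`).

i, iii, iv, v, vi, vii, viii

i. `yyyyyy` → match
ii. `xxxxxyxxx` → no match
iii. `yyyy` → match
iv. `xxxxxxxxxxxx` → match
v → match
vi. `yyyxyyyyyx` → match
vii. `x` → match
viii. `""` → match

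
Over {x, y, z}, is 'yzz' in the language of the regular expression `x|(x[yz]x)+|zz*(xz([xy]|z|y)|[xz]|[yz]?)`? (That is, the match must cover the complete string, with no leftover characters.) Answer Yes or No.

No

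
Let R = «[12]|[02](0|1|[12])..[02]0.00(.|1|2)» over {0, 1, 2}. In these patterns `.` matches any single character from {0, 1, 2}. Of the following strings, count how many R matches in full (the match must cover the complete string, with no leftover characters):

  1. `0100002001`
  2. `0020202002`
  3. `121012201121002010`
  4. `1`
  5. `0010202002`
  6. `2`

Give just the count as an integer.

1 → match
2 → match
3 → no match
4 → match
5 → match
6 → match
Total matched: 5

5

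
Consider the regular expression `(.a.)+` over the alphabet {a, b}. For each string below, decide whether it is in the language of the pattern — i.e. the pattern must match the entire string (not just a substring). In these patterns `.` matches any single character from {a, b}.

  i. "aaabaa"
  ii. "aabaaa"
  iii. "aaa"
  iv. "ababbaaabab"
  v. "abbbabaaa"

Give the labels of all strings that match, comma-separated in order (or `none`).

i, ii, iii

i → match
ii → match
iii → match
iv → no match
v → no match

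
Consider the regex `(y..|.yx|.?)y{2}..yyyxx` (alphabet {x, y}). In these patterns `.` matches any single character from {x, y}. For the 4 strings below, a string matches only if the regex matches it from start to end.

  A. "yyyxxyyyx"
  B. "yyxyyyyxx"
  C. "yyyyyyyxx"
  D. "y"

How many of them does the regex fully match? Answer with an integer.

2

A. "yyyxxyyyx" → no match — must end with "yyyxx"
B. "yyxyyyyxx" → match
C. "yyyyyyyxx" → match
D. "y" → no match — must end with "yyyxx"
Total matched: 2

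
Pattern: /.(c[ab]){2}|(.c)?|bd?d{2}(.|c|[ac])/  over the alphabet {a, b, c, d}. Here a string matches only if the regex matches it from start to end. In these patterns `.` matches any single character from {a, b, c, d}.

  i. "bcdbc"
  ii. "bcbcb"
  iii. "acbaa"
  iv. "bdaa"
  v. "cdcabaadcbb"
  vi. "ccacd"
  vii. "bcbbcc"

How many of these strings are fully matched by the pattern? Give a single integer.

i → no match
ii → match
iii → no match
iv → no match
v → no match
vi → no match
vii → no match
Total matched: 1

1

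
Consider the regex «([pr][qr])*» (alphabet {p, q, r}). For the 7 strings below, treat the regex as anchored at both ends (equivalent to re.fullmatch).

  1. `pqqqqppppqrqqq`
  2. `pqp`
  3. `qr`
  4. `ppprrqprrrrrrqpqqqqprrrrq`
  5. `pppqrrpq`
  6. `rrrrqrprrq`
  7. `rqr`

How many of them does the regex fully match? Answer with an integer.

0

1 → no match
2 → no match
3 → no match
4 → no match
5 → no match
6 → no match
7 → no match
Total matched: 0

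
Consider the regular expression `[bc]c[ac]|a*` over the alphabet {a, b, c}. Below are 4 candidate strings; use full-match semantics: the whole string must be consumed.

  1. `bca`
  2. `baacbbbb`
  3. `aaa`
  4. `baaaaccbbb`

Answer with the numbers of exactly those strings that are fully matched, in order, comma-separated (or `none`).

1. `bca` → match
2. `baacbbbb` → no match
3. `aaa` → match
4. `baaaaccbbb` → no match

1, 3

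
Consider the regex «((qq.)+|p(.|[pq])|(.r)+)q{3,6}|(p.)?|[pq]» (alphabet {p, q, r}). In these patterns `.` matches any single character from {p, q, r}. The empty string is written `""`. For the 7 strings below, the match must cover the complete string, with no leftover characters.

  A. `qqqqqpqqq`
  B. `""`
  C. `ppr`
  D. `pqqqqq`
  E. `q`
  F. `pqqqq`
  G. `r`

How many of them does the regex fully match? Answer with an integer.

A → match
B → match
C → no match
D → match
E → match
F → match
G → no match
Total matched: 5

5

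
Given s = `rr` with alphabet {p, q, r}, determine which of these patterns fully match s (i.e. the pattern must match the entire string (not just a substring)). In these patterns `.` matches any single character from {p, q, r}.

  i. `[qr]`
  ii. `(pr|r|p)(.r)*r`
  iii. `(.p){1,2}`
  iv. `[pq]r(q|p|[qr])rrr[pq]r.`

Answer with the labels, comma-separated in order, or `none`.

ii

i → no match
ii → match
iii → no match — must end with `p`
iv → no match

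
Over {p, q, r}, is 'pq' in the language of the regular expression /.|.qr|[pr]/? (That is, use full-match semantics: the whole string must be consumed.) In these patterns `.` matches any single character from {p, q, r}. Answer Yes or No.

No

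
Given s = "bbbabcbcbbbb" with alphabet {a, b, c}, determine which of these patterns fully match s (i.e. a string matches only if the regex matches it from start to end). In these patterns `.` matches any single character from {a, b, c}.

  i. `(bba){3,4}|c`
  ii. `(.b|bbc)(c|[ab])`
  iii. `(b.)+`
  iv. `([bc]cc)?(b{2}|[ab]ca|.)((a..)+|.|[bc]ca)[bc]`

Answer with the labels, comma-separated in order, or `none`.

iii

i → no match
ii → no match
iii → match
iv → no match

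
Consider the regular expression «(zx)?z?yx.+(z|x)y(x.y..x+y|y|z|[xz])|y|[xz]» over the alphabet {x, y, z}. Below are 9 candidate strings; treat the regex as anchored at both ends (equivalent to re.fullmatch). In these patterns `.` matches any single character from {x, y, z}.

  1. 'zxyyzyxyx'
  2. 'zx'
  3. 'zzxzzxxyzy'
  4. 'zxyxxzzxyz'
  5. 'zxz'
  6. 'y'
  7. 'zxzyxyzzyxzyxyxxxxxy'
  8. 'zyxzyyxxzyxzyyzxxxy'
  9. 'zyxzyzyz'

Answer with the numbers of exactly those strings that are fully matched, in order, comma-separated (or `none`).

4, 6, 7, 8, 9

1 → no match
2 → no match
3 → no match
4 → match
5 → no match
6 → match
7 → match
8 → match
9 → match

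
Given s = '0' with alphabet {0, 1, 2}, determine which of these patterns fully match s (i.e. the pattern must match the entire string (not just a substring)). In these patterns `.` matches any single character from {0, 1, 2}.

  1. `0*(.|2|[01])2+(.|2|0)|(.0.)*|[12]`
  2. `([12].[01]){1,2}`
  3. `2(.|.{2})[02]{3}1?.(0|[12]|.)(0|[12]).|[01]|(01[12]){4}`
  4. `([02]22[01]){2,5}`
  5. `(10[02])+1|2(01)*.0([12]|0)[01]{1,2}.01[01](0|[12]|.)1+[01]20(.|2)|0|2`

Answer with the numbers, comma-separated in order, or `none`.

3, 5

1 → no match
2 → no match
3 → match
4 → no match
5 → match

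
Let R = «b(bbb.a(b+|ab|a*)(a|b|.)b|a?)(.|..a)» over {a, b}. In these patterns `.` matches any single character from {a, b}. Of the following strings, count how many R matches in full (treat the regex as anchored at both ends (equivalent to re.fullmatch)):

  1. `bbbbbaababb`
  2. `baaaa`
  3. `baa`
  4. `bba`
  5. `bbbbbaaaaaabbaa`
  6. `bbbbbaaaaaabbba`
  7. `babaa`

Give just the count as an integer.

6

1. `bbbbbaababb` → match
2. `baaaa` → match
3. `baa` → match
4. `bba` → no match
5 → match
6 → match
7. `babaa` → match
Total matched: 6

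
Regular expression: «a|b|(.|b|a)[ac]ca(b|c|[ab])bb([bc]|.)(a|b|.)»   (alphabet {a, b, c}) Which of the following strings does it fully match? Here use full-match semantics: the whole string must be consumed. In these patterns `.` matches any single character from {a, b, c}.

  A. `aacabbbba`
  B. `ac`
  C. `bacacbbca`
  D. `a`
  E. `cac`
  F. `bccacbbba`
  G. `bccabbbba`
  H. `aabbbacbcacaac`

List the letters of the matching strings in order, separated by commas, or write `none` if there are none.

A, C, D, F, G

A → match
B → no match
C → match
D → match
E → no match
F → match
G → match
H → no match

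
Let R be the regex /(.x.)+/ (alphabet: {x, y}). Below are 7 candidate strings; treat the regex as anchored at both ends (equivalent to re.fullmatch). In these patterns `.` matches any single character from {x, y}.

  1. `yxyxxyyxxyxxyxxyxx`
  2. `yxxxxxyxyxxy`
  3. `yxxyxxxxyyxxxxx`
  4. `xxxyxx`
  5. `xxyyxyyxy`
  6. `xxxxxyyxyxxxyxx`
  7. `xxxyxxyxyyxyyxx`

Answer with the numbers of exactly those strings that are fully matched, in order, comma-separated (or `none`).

1 → match
2 → match
3 → match
4 → match
5 → match
6 → match
7 → match

1, 2, 3, 4, 5, 6, 7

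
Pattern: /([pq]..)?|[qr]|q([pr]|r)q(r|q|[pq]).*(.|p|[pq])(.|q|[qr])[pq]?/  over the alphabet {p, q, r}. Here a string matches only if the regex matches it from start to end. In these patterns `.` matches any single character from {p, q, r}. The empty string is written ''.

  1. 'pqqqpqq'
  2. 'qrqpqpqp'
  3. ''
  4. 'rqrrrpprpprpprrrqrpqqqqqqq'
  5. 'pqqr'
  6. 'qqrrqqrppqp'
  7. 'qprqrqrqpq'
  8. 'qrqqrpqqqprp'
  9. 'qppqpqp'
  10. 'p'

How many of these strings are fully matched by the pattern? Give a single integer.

1 → no match
2 → match
3 → match
4 → no match
5 → no match
6 → no match
7 → no match
8 → match
9 → no match
10 → no match
Total matched: 3

3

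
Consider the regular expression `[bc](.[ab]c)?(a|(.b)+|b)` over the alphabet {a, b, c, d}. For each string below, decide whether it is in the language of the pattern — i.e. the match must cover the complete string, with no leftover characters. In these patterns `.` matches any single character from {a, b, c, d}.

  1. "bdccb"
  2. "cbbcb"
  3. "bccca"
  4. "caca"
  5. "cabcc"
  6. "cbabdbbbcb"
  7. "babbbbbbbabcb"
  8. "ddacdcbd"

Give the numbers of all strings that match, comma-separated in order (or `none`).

2, 7

1 → no match
2 → match
3 → no match
4 → no match
5 → no match
6 → no match
7 → match
8 → no match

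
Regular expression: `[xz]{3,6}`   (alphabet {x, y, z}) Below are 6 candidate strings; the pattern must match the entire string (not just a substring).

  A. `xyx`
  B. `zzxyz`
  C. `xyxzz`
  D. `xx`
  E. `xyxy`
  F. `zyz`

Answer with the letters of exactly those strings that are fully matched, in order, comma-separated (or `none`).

none

A → no match
B → no match
C → no match
D → no match
E → no match
F → no match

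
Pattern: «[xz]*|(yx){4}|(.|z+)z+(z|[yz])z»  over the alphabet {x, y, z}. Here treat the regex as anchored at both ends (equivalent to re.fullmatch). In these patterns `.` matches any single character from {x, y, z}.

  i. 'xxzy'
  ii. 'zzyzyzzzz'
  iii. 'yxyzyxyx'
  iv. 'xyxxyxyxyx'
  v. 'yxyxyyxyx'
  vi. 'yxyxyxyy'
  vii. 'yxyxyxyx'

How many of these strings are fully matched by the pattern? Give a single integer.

1

i. 'xxzy' → no match
ii. 'zzyzyzzzz' → no match
iii. 'yxyzyxyx' → no match
iv. 'xyxxyxyxyx' → no match
v. 'yxyxyyxyx' → no match
vi. 'yxyxyxyy' → no match
vii. 'yxyxyxyx' → match
Total matched: 1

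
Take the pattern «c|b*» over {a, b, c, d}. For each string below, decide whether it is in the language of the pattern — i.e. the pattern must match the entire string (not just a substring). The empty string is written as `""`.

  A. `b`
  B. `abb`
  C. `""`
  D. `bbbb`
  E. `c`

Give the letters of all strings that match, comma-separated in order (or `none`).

A → match
B → no match
C → match
D → match
E → match

A, C, D, E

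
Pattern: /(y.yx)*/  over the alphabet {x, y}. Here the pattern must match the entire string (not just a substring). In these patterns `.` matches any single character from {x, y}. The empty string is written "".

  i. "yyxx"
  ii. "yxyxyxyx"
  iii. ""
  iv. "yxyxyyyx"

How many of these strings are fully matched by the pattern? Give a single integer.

3

i. "yyxx" → no match
ii. "yxyxyxyx" → match
iii. "" → match
iv. "yxyxyyyx" → match
Total matched: 3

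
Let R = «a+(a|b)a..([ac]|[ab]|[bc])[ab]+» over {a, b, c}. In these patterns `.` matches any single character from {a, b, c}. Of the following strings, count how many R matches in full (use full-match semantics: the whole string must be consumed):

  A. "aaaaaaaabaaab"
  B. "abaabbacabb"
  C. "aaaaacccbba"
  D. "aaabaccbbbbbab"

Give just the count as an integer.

3

A → match
B → no match
C → match
D → match
Total matched: 3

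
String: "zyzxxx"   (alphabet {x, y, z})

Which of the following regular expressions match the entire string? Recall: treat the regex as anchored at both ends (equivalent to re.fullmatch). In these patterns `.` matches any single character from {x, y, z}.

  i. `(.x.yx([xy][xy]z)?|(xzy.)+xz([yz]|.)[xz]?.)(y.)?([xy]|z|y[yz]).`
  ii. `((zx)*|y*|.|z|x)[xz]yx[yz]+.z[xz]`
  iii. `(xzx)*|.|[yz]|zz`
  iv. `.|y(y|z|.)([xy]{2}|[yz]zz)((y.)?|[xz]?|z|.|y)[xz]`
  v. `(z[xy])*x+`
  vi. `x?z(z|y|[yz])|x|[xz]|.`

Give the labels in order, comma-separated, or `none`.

i → no match
ii → no match
iii → no match
iv → no match
v → match
vi → no match

v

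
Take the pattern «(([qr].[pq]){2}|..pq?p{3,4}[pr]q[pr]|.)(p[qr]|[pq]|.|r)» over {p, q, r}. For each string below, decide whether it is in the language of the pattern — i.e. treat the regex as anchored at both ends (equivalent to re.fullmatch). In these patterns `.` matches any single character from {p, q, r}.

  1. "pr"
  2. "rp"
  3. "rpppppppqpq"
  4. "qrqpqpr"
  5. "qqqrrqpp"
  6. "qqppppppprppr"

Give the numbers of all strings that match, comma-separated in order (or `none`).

1 → match
2 → match
3 → match
4 → no match
5 → no match
6 → no match

1, 2, 3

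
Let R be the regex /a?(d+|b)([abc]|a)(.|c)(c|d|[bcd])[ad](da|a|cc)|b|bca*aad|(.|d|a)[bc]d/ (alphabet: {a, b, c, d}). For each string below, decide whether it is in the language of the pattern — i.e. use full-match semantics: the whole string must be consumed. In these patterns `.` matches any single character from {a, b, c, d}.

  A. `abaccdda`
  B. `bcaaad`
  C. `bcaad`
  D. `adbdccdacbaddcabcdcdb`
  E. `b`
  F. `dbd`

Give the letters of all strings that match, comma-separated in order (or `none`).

A, B, C, E, F

A → match
B → match
C → match
D → no match
E → match
F → match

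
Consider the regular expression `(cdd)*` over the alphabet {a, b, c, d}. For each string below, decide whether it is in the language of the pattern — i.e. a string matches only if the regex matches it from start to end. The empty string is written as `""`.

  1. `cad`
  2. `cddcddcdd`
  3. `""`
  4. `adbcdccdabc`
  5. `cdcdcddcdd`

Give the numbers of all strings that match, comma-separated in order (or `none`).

2, 3

1 → no match
2 → match
3 → match
4 → no match
5 → no match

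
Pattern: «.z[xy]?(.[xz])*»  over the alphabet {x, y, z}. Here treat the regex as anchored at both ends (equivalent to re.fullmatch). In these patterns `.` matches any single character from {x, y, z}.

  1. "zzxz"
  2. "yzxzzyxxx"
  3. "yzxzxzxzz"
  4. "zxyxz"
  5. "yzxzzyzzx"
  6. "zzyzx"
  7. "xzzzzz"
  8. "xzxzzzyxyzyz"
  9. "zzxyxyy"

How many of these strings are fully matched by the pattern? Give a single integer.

7

1 → match
2 → match
3 → match
4 → no match
5 → match
6 → match
7 → match
8 → match
9 → no match
Total matched: 7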